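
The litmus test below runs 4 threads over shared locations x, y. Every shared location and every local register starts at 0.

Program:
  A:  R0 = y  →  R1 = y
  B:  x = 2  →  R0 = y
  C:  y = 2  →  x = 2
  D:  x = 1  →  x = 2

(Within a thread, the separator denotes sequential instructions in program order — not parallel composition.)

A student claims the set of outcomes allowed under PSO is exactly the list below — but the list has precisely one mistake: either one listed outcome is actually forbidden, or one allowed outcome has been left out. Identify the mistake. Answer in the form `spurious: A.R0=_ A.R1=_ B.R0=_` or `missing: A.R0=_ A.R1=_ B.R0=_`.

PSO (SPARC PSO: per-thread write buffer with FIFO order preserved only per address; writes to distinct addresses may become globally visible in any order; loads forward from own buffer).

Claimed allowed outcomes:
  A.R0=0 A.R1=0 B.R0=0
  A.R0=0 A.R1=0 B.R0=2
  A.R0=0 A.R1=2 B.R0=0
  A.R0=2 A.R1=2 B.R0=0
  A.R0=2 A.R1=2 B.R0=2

missing: A.R0=0 A.R1=2 B.R0=2

outcome vector order: (A.R0,A.R1,B.R0)
PSO (6): (0,0,0), (0,0,2), (0,2,0), (0,2,2), (2,2,0), (2,2,2)
PSO∖claimed = {(0,2,2)}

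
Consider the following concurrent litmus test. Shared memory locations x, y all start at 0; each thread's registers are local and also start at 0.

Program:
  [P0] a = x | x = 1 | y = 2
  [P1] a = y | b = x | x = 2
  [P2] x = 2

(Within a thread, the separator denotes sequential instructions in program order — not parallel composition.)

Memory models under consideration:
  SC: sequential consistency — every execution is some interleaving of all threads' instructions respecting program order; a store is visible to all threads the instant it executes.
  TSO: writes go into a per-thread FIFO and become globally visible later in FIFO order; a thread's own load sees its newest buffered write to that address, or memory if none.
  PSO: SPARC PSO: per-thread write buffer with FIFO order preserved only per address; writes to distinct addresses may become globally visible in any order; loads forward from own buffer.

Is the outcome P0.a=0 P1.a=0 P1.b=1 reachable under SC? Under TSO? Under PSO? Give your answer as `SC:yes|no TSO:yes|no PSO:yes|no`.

outcome vector order: (P0.a,P1.a,P1.b)
[SC] allowed = {(0,0,0) (0,0,1) (0,0,2) (0,2,1) (0,2,2) (2,0,0) (2,0,1) (2,0,2) (2,2,1)}
[TSO] allowed = {(0,0,0) (0,0,1) (0,0,2) (0,2,1) (0,2,2) (2,0,0) (2,0,1) (2,0,2) (2,2,1)}
[PSO] allowed = {(0,0,0) (0,0,1) (0,0,2) (0,2,0) (0,2,1) (0,2,2) (2,0,0) (2,0,1) (2,0,2) (2,2,1) (2,2,2)}
target (0,0,1) ∈ {SC,TSO,PSO}

SC:yes TSO:yes PSO:yes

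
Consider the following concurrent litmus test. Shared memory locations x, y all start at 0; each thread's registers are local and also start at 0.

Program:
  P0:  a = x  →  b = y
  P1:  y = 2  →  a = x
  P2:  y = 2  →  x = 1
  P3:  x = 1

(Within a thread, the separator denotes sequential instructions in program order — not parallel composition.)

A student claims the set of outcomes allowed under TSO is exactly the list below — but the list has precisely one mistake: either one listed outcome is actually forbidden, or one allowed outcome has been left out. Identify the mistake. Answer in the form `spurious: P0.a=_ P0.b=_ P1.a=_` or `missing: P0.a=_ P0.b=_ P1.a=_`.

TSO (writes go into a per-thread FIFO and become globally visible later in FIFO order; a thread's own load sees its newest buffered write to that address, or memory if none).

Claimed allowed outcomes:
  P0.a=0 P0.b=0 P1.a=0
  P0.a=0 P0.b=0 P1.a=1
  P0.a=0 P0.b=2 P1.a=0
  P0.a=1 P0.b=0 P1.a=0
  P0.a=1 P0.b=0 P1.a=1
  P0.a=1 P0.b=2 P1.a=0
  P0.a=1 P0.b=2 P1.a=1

outcome vector order: (P0.a,P0.b,P1.a)
[TSO] allowed = {0/0/0, 0/0/1, 0/2/0, 0/2/1, 1/0/0, 1/0/1, 1/2/0, 1/2/1}
TSO∖claimed = {0/2/1}

missing: P0.a=0 P0.b=2 P1.a=1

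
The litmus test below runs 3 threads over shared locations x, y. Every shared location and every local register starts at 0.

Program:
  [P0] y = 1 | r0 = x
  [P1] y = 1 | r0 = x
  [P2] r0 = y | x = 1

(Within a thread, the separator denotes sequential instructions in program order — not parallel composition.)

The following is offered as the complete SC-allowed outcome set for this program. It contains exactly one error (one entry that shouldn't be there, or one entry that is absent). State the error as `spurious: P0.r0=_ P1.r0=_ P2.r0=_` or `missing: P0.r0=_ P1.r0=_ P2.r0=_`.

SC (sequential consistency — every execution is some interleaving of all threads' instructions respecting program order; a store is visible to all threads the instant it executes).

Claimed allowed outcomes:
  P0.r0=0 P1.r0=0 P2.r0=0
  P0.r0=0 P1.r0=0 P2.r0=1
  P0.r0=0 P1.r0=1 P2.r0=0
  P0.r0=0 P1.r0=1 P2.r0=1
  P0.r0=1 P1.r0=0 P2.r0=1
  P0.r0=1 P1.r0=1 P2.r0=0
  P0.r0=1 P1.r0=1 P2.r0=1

missing: P0.r0=1 P1.r0=0 P2.r0=0

outcome vector order: (P0.r0,P1.r0,P2.r0)
[SC] allowed = {(0,0,0); (0,0,1); (0,1,0); (0,1,1); (1,0,0); (1,0,1); (1,1,0); (1,1,1)}
SC∖claimed = {(1,0,0)}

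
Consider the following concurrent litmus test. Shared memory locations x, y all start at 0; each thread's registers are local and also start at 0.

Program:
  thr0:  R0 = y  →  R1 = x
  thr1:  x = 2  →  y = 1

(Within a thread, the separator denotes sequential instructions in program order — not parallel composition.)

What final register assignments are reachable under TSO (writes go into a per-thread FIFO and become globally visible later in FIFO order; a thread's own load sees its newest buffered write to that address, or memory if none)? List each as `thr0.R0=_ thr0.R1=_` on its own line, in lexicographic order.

outcome vector order: (thr0.R0,thr0.R1)
|TSO outcomes| = 3

thr0.R0=0 thr0.R1=0
thr0.R0=0 thr0.R1=2
thr0.R0=1 thr0.R1=2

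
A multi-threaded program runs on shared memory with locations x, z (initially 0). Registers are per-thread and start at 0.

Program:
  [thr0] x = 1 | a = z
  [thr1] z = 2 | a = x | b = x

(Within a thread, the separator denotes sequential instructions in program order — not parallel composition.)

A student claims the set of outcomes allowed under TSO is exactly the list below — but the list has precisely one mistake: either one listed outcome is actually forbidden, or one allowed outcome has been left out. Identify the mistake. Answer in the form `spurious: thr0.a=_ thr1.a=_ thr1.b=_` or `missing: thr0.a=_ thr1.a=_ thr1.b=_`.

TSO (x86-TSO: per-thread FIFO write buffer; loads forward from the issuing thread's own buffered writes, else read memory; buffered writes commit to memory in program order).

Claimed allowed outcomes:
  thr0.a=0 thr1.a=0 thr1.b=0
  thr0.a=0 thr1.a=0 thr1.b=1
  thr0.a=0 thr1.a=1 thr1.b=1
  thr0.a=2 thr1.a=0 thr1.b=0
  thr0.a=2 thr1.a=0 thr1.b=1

missing: thr0.a=2 thr1.a=1 thr1.b=1

outcome vector order: (thr0.a,thr1.a,thr1.b)
TSO (6): (0,0,0) (0,0,1) (0,1,1) (2,0,0) (2,0,1) (2,1,1)
TSO∖claimed = {(2,1,1)}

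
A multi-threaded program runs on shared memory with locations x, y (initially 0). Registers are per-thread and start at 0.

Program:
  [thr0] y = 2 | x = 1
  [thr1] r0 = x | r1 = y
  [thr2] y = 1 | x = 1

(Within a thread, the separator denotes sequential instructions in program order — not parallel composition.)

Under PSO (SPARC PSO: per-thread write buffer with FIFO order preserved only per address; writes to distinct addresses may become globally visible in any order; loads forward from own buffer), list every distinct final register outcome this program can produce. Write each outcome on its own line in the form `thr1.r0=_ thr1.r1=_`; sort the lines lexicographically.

outcome vector order: (thr1.r0,thr1.r1)
|PSO outcomes| = 6

thr1.r0=0 thr1.r1=0
thr1.r0=0 thr1.r1=1
thr1.r0=0 thr1.r1=2
thr1.r0=1 thr1.r1=0
thr1.r0=1 thr1.r1=1
thr1.r0=1 thr1.r1=2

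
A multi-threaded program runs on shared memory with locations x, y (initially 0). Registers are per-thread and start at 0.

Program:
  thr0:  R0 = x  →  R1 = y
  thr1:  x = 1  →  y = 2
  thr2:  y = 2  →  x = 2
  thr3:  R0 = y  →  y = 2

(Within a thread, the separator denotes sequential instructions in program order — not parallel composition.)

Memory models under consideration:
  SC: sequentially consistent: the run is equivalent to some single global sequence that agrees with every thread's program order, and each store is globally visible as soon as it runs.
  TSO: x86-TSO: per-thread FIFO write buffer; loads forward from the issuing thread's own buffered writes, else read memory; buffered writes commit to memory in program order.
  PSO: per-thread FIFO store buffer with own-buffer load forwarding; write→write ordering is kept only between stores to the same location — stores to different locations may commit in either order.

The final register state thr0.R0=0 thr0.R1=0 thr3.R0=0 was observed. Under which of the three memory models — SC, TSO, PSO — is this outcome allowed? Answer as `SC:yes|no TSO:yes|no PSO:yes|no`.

outcome vector order: (thr0.R0,thr0.R1,thr3.R0)
SC (10): (0,0,0) (0,0,2) (0,2,0) (0,2,2) (1,0,0) (1,0,2) (1,2,0) (1,2,2) (2,2,0) (2,2,2)
TSO (10): (0,0,0) (0,0,2) (0,2,0) (0,2,2) (1,0,0) (1,0,2) (1,2,0) (1,2,2) (2,2,0) (2,2,2)
PSO (12): (0,0,0) (0,0,2) (0,2,0) (0,2,2) (1,0,0) (1,0,2) (1,2,0) (1,2,2) (2,0,0) (2,0,2) (2,2,0) (2,2,2)
target (0,0,0) ∈ {SC,TSO,PSO}

SC:yes TSO:yes PSO:yes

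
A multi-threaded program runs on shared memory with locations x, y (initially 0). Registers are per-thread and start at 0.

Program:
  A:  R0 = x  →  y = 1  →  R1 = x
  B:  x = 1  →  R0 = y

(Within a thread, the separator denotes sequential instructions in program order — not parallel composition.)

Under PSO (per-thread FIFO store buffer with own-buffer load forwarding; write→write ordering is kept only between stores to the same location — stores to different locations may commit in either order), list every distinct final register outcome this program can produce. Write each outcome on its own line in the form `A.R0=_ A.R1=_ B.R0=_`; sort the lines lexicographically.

outcome vector order: (A.R0,A.R1,B.R0)
|PSO outcomes| = 6

A.R0=0 A.R1=0 B.R0=0
A.R0=0 A.R1=0 B.R0=1
A.R0=0 A.R1=1 B.R0=0
A.R0=0 A.R1=1 B.R0=1
A.R0=1 A.R1=1 B.R0=0
A.R0=1 A.R1=1 B.R0=1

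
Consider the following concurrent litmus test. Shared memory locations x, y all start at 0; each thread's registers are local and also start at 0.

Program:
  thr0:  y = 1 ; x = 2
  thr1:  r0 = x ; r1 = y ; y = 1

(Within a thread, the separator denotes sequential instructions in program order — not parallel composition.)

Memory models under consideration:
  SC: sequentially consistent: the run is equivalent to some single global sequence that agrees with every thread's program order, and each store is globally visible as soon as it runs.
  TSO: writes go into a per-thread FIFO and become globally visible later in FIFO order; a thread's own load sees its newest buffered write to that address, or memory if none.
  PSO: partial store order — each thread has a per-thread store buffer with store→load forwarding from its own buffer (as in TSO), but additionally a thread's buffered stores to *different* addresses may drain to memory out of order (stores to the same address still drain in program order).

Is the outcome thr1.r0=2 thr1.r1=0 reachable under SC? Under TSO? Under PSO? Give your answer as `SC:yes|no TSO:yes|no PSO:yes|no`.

SC:no TSO:no PSO:yes

outcome vector order: (thr1.r0,thr1.r1)
SC: 3 outcomes — {0/0; 0/1; 2/1}
TSO: 3 outcomes — {0/0; 0/1; 2/1}
PSO: 4 outcomes — {0/0; 0/1; 2/0; 2/1}
target 2/0 ∈ {PSO}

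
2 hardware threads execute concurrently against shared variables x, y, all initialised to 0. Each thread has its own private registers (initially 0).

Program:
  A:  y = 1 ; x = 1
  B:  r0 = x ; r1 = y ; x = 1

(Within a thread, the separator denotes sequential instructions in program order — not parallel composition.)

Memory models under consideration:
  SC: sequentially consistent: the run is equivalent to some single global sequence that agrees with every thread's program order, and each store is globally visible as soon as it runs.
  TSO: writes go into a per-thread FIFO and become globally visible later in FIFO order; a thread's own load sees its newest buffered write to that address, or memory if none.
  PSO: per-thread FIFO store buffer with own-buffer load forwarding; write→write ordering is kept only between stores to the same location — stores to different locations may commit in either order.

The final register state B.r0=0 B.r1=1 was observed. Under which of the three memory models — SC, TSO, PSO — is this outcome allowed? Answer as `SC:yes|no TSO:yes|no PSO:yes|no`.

SC:yes TSO:yes PSO:yes

outcome vector order: (B.r0,B.r1)
[SC] allowed = {<0 0>, <0 1>, <1 1>}
[TSO] allowed = {<0 0>, <0 1>, <1 1>}
[PSO] allowed = {<0 0>, <0 1>, <1 0>, <1 1>}
target <0 1> ∈ {SC,TSO,PSO}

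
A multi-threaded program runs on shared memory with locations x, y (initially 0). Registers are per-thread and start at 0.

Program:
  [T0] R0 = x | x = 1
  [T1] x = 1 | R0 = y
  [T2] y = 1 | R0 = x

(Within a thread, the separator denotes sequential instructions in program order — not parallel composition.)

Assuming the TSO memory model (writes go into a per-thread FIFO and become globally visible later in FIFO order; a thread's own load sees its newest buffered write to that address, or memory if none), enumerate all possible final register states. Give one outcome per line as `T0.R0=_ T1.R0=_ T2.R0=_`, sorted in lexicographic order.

T0.R0=0 T1.R0=0 T2.R0=0
T0.R0=0 T1.R0=0 T2.R0=1
T0.R0=0 T1.R0=1 T2.R0=0
T0.R0=0 T1.R0=1 T2.R0=1
T0.R0=1 T1.R0=0 T2.R0=0
T0.R0=1 T1.R0=0 T2.R0=1
T0.R0=1 T1.R0=1 T2.R0=0
T0.R0=1 T1.R0=1 T2.R0=1

outcome vector order: (T0.R0,T1.R0,T2.R0)
|TSO outcomes| = 8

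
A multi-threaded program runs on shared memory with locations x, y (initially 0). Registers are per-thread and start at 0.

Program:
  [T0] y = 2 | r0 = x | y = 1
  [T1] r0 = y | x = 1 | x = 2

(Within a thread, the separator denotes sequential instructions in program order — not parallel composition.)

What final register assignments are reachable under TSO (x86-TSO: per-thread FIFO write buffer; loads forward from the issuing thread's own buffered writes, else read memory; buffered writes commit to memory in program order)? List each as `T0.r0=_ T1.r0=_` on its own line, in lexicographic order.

outcome vector order: (T0.r0,T1.r0)
|TSO outcomes| = 7

T0.r0=0 T1.r0=0
T0.r0=0 T1.r0=1
T0.r0=0 T1.r0=2
T0.r0=1 T1.r0=0
T0.r0=1 T1.r0=2
T0.r0=2 T1.r0=0
T0.r0=2 T1.r0=2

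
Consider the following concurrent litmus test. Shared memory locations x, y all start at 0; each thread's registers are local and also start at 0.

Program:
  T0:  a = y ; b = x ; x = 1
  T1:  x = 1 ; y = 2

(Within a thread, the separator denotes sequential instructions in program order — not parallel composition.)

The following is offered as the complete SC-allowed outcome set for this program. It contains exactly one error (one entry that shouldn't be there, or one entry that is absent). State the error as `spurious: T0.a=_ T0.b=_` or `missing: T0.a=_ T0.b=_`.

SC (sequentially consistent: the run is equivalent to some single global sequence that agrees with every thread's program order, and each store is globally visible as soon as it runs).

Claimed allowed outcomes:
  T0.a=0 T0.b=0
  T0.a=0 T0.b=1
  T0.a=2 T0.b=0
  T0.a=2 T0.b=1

outcome vector order: (T0.a,T0.b)
under SC → (0,0), (0,1), (2,1)
claimed∖SC = {(2,0)}

spurious: T0.a=2 T0.b=0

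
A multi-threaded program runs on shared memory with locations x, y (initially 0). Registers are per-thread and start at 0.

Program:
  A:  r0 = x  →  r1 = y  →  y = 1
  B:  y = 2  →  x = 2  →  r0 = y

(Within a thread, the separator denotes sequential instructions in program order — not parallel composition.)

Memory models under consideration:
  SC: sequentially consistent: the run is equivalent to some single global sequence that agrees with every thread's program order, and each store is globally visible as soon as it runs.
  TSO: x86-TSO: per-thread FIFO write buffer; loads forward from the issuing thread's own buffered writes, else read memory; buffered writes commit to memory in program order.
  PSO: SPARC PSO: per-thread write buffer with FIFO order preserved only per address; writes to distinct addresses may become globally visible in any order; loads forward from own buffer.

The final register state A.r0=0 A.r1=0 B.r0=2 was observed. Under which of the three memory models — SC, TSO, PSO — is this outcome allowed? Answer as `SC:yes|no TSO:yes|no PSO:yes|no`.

SC:yes TSO:yes PSO:yes

outcome vector order: (A.r0,A.r1,B.r0)
SC: 6 outcomes — {(0,0,1), (0,0,2), (0,2,1), (0,2,2), (2,2,1), (2,2,2)}
TSO: 6 outcomes — {(0,0,1), (0,0,2), (0,2,1), (0,2,2), (2,2,1), (2,2,2)}
PSO: 8 outcomes — {(0,0,1), (0,0,2), (0,2,1), (0,2,2), (2,0,1), (2,0,2), (2,2,1), (2,2,2)}
target (0,0,2) ∈ {SC,TSO,PSO}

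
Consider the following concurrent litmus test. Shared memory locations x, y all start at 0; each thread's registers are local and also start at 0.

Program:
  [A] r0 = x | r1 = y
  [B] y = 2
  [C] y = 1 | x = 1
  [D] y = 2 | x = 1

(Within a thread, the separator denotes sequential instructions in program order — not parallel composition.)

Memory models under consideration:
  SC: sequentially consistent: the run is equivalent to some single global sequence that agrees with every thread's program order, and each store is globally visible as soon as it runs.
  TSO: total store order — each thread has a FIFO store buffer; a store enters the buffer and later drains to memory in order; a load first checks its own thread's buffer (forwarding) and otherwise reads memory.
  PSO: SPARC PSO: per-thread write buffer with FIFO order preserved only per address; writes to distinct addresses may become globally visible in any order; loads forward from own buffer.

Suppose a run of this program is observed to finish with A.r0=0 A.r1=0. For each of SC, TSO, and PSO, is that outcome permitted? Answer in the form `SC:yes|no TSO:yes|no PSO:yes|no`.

SC:yes TSO:yes PSO:yes

outcome vector order: (A.r0,A.r1)
SC: 5 outcomes — {00; 01; 02; 11; 12}
TSO: 5 outcomes — {00; 01; 02; 11; 12}
PSO: 6 outcomes — {00; 01; 02; 10; 11; 12}
target 00 ∈ {SC,TSO,PSO}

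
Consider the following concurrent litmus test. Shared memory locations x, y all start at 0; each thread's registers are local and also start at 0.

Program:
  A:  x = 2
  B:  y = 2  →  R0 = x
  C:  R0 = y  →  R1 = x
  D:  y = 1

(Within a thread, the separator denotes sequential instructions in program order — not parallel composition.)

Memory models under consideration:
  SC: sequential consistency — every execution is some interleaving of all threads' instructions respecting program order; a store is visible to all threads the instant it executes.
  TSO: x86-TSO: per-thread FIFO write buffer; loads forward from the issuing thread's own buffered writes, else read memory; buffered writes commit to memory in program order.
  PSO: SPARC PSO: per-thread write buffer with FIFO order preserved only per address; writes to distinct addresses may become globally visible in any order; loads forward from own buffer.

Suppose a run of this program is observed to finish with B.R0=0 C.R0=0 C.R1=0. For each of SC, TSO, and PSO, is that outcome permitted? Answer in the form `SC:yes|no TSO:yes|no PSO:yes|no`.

SC:yes TSO:yes PSO:yes

outcome vector order: (B.R0,C.R0,C.R1)
under SC → 0/0/0 0/0/2 0/1/0 0/1/2 0/2/0 0/2/2 2/0/0 2/0/2 2/1/0 2/1/2 2/2/0 2/2/2
under TSO → 0/0/0 0/0/2 0/1/0 0/1/2 0/2/0 0/2/2 2/0/0 2/0/2 2/1/0 2/1/2 2/2/0 2/2/2
under PSO → 0/0/0 0/0/2 0/1/0 0/1/2 0/2/0 0/2/2 2/0/0 2/0/2 2/1/0 2/1/2 2/2/0 2/2/2
target 0/0/0 ∈ {SC,TSO,PSO}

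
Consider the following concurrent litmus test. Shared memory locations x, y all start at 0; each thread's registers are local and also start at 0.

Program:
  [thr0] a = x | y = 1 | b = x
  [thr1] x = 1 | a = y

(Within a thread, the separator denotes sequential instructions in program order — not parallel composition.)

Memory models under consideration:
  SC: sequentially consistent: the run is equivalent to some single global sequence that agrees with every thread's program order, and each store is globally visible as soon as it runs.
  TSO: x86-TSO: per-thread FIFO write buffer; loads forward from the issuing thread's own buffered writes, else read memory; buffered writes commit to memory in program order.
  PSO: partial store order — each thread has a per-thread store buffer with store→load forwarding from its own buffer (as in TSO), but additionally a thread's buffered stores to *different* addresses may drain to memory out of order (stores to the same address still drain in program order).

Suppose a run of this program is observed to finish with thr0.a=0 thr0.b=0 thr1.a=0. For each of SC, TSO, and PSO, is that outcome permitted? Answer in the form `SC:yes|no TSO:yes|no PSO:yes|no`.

outcome vector order: (thr0.a,thr0.b,thr1.a)
SC (5): 0/0/1 0/1/0 0/1/1 1/1/0 1/1/1
TSO (6): 0/0/0 0/0/1 0/1/0 0/1/1 1/1/0 1/1/1
PSO (6): 0/0/0 0/0/1 0/1/0 0/1/1 1/1/0 1/1/1
target 0/0/0 ∈ {TSO,PSO}

SC:no TSO:yes PSO:yes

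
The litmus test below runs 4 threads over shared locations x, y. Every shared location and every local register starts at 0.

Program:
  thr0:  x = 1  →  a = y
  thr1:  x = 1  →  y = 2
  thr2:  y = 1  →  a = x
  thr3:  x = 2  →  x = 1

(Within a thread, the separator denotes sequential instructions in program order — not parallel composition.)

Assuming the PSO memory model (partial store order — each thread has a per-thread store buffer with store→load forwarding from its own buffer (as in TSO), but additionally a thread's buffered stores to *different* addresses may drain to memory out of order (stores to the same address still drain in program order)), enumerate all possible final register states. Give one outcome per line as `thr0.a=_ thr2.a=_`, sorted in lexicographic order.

outcome vector order: (thr0.a,thr2.a)
|PSO outcomes| = 9

thr0.a=0 thr2.a=0
thr0.a=0 thr2.a=1
thr0.a=0 thr2.a=2
thr0.a=1 thr2.a=0
thr0.a=1 thr2.a=1
thr0.a=1 thr2.a=2
thr0.a=2 thr2.a=0
thr0.a=2 thr2.a=1
thr0.a=2 thr2.a=2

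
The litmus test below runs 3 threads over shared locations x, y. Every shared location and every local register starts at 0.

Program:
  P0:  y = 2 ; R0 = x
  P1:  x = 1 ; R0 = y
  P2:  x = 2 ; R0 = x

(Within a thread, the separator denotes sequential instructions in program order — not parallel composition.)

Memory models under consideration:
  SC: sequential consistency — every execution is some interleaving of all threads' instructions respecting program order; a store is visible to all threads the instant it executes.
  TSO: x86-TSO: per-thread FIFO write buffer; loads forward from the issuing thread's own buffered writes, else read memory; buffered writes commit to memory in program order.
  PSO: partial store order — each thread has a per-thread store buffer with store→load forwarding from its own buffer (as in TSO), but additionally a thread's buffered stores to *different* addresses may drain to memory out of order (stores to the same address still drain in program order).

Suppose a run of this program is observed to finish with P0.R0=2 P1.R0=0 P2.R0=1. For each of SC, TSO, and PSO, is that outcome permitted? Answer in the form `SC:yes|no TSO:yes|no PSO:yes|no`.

outcome vector order: (P0.R0,P1.R0,P2.R0)
SC (9): <0 2 1>, <0 2 2>, <1 0 1>, <1 0 2>, <1 2 1>, <1 2 2>, <2 0 2>, <2 2 1>, <2 2 2>
TSO (12): <0 0 1>, <0 0 2>, <0 2 1>, <0 2 2>, <1 0 1>, <1 0 2>, <1 2 1>, <1 2 2>, <2 0 1>, <2 0 2>, <2 2 1>, <2 2 2>
PSO (12): <0 0 1>, <0 0 2>, <0 2 1>, <0 2 2>, <1 0 1>, <1 0 2>, <1 2 1>, <1 2 2>, <2 0 1>, <2 0 2>, <2 2 1>, <2 2 2>
target <2 0 1> ∈ {TSO,PSO}

SC:no TSO:yes PSO:yes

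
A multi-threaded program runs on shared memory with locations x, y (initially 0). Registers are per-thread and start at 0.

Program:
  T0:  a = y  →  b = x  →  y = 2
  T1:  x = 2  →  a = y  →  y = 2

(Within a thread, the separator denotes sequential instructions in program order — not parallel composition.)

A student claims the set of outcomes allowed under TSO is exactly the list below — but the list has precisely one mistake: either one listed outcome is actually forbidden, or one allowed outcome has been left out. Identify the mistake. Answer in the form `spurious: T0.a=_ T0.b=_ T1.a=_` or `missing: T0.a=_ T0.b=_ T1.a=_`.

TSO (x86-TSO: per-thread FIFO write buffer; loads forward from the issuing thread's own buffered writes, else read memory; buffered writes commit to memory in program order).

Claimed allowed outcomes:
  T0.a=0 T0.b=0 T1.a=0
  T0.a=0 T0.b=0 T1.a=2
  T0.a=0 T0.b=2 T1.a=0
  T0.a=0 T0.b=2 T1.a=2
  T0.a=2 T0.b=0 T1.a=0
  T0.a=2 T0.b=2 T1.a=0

outcome vector order: (T0.a,T0.b,T1.a)
TSO: 5 outcomes — {(0,0,0), (0,0,2), (0,2,0), (0,2,2), (2,2,0)}
claimed∖TSO = {(2,0,0)}

spurious: T0.a=2 T0.b=0 T1.a=0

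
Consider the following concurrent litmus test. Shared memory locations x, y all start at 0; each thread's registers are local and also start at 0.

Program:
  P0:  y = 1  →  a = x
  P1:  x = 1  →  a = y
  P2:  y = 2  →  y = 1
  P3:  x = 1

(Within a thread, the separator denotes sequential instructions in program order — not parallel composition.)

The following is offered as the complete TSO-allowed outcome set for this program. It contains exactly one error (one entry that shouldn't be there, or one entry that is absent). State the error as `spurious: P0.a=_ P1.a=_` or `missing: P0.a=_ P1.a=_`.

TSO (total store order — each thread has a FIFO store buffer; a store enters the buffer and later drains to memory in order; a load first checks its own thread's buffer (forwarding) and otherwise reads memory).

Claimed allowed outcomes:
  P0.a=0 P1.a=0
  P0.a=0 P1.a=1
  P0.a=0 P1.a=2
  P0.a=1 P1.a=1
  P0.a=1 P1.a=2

missing: P0.a=1 P1.a=0

outcome vector order: (P0.a,P1.a)
TSO (6): 0/0 0/1 0/2 1/0 1/1 1/2
TSO∖claimed = {1/0}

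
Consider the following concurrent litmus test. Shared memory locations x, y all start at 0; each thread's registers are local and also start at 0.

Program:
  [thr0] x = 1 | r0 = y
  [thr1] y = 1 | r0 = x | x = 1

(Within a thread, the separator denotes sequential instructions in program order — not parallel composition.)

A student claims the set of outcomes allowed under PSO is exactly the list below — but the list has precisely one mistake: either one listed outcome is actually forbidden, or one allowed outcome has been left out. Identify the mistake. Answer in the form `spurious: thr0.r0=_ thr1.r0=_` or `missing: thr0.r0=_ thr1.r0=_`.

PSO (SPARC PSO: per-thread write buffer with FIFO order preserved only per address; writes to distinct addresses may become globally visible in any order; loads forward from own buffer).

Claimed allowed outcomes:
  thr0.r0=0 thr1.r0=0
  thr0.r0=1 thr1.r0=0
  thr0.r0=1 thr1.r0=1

outcome vector order: (thr0.r0,thr1.r0)
PSO: 4 outcomes — {0/0; 0/1; 1/0; 1/1}
PSO∖claimed = {0/1}

missing: thr0.r0=0 thr1.r0=1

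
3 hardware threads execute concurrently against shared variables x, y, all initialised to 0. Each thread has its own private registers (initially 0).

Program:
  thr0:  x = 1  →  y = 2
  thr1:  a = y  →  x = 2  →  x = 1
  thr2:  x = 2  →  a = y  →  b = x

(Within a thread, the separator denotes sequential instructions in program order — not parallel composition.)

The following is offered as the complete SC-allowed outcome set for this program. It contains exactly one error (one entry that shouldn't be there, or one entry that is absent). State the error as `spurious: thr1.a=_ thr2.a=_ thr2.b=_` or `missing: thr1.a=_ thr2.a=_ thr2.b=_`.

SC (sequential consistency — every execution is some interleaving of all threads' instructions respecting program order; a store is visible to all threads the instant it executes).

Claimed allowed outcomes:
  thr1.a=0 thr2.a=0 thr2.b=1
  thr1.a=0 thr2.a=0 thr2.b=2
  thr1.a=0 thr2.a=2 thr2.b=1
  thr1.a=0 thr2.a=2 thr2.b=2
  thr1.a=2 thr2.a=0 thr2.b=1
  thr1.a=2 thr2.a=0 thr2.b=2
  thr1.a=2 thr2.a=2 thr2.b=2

outcome vector order: (thr1.a,thr2.a,thr2.b)
SC (8): 0/0/1, 0/0/2, 0/2/1, 0/2/2, 2/0/1, 2/0/2, 2/2/1, 2/2/2
SC∖claimed = {2/2/1}

missing: thr1.a=2 thr2.a=2 thr2.b=1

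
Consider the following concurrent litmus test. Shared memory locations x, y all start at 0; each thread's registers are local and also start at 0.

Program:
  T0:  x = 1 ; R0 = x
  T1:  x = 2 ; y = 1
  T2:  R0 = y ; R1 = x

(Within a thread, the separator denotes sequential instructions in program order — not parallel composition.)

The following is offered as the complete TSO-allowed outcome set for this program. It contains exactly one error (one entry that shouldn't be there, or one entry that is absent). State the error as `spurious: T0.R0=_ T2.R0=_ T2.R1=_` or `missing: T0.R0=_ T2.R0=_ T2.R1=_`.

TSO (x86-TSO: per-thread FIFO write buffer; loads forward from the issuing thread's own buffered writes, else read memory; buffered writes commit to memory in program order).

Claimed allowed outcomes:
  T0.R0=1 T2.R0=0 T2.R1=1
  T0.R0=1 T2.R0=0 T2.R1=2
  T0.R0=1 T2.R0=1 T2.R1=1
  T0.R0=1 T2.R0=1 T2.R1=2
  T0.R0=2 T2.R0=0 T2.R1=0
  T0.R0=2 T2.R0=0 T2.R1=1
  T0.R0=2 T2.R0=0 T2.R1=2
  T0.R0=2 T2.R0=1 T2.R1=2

outcome vector order: (T0.R0,T2.R0,T2.R1)
TSO: 9 outcomes — {<1 0 0>, <1 0 1>, <1 0 2>, <1 1 1>, <1 1 2>, <2 0 0>, <2 0 1>, <2 0 2>, <2 1 2>}
TSO∖claimed = {<1 0 0>}

missing: T0.R0=1 T2.R0=0 T2.R1=0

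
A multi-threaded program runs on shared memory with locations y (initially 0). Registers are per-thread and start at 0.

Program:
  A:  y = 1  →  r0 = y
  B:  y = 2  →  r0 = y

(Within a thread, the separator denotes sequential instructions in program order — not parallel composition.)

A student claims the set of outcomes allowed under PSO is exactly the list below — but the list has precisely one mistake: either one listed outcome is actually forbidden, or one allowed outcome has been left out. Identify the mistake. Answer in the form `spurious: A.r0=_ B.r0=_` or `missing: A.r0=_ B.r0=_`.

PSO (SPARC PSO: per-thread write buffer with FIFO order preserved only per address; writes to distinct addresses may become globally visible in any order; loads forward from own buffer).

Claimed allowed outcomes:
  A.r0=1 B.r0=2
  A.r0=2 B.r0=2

outcome vector order: (A.r0,B.r0)
PSO (3): 11; 12; 22
PSO∖claimed = {11}

missing: A.r0=1 B.r0=1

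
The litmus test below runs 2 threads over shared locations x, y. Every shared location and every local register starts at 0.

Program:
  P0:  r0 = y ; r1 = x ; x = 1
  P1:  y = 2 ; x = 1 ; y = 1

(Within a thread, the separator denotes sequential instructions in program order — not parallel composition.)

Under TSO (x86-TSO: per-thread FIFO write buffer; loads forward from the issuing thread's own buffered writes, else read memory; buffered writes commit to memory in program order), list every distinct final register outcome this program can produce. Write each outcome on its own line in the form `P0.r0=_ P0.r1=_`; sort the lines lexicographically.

outcome vector order: (P0.r0,P0.r1)
|TSO outcomes| = 5

P0.r0=0 P0.r1=0
P0.r0=0 P0.r1=1
P0.r0=1 P0.r1=1
P0.r0=2 P0.r1=0
P0.r0=2 P0.r1=1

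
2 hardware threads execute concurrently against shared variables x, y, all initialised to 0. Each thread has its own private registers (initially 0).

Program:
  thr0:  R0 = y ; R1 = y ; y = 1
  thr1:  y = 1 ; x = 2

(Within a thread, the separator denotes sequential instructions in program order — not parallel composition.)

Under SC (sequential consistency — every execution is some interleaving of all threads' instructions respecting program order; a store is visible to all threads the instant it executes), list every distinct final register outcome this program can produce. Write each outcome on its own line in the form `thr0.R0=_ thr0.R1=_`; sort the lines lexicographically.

outcome vector order: (thr0.R0,thr0.R1)
|SC outcomes| = 3

thr0.R0=0 thr0.R1=0
thr0.R0=0 thr0.R1=1
thr0.R0=1 thr0.R1=1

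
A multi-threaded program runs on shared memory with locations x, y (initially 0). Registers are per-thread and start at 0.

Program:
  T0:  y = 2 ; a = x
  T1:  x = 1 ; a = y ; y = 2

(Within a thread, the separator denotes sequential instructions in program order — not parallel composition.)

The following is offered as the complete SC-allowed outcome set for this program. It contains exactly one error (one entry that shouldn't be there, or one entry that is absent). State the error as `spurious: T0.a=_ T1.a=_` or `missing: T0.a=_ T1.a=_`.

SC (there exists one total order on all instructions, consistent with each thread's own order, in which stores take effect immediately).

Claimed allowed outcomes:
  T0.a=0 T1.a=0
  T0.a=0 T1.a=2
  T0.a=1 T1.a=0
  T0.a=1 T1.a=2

spurious: T0.a=0 T1.a=0

outcome vector order: (T0.a,T1.a)
[SC] allowed = {0/2; 1/0; 1/2}
claimed∖SC = {0/0}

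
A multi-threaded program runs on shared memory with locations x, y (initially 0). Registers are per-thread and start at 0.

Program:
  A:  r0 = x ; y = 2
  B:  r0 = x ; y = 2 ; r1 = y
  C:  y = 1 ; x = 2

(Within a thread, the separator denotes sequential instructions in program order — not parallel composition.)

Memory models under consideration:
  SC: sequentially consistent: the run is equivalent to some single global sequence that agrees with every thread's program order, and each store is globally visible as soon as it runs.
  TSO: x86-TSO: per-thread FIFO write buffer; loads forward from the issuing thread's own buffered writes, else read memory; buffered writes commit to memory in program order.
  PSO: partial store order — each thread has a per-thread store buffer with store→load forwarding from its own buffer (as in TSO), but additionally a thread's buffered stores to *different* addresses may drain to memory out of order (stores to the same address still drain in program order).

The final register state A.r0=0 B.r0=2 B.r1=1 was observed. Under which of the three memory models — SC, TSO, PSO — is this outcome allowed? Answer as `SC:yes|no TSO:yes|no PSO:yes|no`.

outcome vector order: (A.r0,B.r0,B.r1)
under SC → 0/0/1; 0/0/2; 0/2/2; 2/0/1; 2/0/2; 2/2/2
under TSO → 0/0/1; 0/0/2; 0/2/2; 2/0/1; 2/0/2; 2/2/2
under PSO → 0/0/1; 0/0/2; 0/2/1; 0/2/2; 2/0/1; 2/0/2; 2/2/1; 2/2/2
target 0/2/1 ∈ {PSO}

SC:no TSO:no PSO:yes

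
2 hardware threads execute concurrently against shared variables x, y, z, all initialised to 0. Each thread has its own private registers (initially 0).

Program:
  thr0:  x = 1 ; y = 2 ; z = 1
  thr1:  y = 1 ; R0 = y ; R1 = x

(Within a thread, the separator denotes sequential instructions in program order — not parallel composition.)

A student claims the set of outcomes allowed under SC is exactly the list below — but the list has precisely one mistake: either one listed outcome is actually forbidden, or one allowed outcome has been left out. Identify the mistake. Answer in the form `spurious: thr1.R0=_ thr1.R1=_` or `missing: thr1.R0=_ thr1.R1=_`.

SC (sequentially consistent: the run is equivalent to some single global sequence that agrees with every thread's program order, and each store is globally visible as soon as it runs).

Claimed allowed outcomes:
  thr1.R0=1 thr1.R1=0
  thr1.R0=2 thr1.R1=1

missing: thr1.R0=1 thr1.R1=1

outcome vector order: (thr1.R0,thr1.R1)
SC (3): <1 0>, <1 1>, <2 1>
SC∖claimed = {<1 1>}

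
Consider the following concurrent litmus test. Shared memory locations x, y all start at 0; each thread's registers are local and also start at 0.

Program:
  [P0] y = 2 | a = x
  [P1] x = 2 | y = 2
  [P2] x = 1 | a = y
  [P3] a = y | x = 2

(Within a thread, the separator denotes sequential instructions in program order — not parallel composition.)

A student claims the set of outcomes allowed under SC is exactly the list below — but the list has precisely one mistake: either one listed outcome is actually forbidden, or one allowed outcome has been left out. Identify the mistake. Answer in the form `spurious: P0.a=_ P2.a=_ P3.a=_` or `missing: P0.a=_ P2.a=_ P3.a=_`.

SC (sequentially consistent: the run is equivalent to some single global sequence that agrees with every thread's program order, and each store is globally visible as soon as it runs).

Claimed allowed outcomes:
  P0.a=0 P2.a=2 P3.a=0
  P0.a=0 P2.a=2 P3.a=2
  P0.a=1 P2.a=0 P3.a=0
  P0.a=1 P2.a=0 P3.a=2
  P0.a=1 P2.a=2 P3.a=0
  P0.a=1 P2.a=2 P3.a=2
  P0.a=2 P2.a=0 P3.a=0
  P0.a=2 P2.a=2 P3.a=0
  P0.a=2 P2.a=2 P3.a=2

missing: P0.a=2 P2.a=0 P3.a=2

outcome vector order: (P0.a,P2.a,P3.a)
[SC] allowed = {0/2/0; 0/2/2; 1/0/0; 1/0/2; 1/2/0; 1/2/2; 2/0/0; 2/0/2; 2/2/0; 2/2/2}
SC∖claimed = {2/0/2}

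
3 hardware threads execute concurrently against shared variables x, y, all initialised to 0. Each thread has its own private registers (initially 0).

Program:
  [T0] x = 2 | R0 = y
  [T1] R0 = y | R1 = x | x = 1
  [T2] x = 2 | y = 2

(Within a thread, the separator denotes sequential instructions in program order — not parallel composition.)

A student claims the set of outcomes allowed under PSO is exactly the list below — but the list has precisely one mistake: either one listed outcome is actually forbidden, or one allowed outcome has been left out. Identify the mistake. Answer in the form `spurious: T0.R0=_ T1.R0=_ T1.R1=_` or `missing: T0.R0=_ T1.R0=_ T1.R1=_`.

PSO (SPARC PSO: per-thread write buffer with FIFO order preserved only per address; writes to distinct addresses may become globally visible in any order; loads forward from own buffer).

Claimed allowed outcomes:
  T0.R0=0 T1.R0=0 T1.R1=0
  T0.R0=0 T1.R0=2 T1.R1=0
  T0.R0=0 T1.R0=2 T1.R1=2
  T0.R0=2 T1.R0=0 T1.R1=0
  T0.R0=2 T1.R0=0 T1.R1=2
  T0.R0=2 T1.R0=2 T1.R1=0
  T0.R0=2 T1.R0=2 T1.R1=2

missing: T0.R0=0 T1.R0=0 T1.R1=2

outcome vector order: (T0.R0,T1.R0,T1.R1)
under PSO → <0 0 0>, <0 0 2>, <0 2 0>, <0 2 2>, <2 0 0>, <2 0 2>, <2 2 0>, <2 2 2>
PSO∖claimed = {<0 0 2>}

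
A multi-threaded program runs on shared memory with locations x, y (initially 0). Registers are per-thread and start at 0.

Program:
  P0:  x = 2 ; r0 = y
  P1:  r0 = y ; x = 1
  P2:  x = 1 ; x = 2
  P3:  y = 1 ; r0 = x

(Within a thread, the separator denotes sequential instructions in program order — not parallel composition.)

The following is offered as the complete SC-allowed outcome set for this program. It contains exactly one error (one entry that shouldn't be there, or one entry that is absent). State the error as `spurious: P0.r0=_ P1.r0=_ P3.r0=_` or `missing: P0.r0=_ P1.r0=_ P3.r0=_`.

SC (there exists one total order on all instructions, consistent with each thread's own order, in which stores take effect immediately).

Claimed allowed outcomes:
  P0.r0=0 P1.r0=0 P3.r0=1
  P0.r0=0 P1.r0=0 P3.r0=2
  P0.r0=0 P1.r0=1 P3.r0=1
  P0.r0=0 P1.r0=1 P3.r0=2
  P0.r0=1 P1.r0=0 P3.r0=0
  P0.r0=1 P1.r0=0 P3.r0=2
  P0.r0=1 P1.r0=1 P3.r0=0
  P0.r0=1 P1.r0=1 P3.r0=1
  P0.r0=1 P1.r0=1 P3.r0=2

missing: P0.r0=1 P1.r0=0 P3.r0=1

outcome vector order: (P0.r0,P1.r0,P3.r0)
under SC → 0/0/1, 0/0/2, 0/1/1, 0/1/2, 1/0/0, 1/0/1, 1/0/2, 1/1/0, 1/1/1, 1/1/2
SC∖claimed = {1/0/1}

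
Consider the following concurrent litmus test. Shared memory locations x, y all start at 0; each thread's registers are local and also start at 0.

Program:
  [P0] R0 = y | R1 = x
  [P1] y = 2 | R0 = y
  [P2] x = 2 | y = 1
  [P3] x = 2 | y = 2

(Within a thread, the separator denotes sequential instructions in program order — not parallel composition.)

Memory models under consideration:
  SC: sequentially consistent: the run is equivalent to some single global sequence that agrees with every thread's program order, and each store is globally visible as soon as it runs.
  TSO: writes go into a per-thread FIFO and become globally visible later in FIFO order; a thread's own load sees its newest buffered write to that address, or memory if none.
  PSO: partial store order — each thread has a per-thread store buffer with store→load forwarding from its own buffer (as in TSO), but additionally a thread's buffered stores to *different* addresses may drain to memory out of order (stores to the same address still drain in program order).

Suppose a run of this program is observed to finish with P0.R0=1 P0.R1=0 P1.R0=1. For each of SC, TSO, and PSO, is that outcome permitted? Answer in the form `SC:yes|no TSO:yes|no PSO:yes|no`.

outcome vector order: (P0.R0,P0.R1,P1.R0)
SC: 10 outcomes — {001 002 021 022 121 122 201 202 221 222}
TSO: 10 outcomes — {001 002 021 022 121 122 201 202 221 222}
PSO: 12 outcomes — {001 002 021 022 101 102 121 122 201 202 221 222}
target 101 ∈ {PSO}

SC:no TSO:no PSO:yes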